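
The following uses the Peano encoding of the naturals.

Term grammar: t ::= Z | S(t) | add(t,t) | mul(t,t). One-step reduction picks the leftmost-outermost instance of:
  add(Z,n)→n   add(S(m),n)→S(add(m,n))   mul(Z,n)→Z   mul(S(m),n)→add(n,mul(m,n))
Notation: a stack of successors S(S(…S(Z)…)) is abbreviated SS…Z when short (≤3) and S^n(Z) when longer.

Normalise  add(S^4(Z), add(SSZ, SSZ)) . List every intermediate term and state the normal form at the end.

Answer: normal form = S^8(Z)  (in 8 steps)

Derivation:
  start: add(S^4(Z), add(SSZ, SSZ))
  [1] S(add(SSSZ, add(SSZ, SSZ)))
  [2] S(S(add(SSZ, add(SSZ, SSZ))))
  [3] S(S(S(add(SZ, add(SSZ, SSZ)))))
  [4] S(S(S(S(add(Z, add(SSZ, SSZ))))))
  [5] S(S(S(S(add(SSZ, SSZ)))))
  [6] S(S(S(S(S(add(SZ, SSZ))))))
  [7] S(S(S(S(S(S(add(Z, SSZ)))))))
  [8] S^8(Z)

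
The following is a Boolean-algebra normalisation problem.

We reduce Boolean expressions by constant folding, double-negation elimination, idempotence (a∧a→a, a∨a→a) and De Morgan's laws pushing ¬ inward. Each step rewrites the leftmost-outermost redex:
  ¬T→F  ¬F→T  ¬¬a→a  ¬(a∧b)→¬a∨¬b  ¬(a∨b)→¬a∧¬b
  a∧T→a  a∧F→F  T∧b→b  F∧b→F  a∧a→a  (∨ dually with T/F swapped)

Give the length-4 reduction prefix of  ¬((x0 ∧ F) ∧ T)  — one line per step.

  start: ¬((x0 ∧ F) ∧ T)
  →1  ¬(x0 ∧ F) ∨ ¬T
  →2  (¬x0 ∨ ¬F) ∨ ¬T
  →3  (¬x0 ∨ T) ∨ ¬T
  →4  T ∨ ¬T

Answer: after 4 steps: T ∨ ¬T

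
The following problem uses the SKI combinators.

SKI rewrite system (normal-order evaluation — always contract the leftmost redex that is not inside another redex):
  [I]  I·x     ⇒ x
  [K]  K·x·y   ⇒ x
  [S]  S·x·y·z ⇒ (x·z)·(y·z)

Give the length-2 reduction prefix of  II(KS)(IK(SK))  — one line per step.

  start: II(KS)(IK(SK))
  →1  I(KS)(IK(SK))
  →2  KS(IK(SK))

Answer: after 2 steps: KS(IK(SK))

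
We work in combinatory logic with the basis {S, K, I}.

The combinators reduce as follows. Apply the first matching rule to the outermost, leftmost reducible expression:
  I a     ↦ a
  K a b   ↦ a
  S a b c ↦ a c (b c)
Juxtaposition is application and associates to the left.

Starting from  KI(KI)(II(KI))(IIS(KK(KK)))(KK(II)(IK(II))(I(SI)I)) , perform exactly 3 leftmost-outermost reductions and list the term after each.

Answer: after 3 steps: I(KI)(IIS(KK(KK)))(KK(II)(IK(II))(I(SI)I))

Working:
  start: KI(KI)(II(KI))(IIS(KK(KK)))(KK(II)(IK(II))(I(SI)I))
  →1  I(II(KI))(IIS(KK(KK)))(KK(II)(IK(II))(I(SI)I))
  →2  II(KI)(IIS(KK(KK)))(KK(II)(IK(II))(I(SI)I))
  →3  I(KI)(IIS(KK(KK)))(KK(II)(IK(II))(I(SI)I))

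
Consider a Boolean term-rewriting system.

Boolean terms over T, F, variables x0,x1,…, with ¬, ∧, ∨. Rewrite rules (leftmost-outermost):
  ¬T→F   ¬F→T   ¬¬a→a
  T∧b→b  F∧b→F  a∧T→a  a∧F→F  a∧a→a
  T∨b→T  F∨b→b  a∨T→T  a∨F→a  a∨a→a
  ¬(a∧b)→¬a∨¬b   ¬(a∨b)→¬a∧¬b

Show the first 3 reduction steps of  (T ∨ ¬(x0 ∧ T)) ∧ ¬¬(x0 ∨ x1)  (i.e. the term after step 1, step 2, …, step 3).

Answer: after 3 steps: x0 ∨ x1

Derivation:
  start: (T ∨ ¬(x0 ∧ T)) ∧ ¬¬(x0 ∨ x1)
  →1  T ∧ ¬¬(x0 ∨ x1)
  →2  ¬¬(x0 ∨ x1)
  →3  x0 ∨ x1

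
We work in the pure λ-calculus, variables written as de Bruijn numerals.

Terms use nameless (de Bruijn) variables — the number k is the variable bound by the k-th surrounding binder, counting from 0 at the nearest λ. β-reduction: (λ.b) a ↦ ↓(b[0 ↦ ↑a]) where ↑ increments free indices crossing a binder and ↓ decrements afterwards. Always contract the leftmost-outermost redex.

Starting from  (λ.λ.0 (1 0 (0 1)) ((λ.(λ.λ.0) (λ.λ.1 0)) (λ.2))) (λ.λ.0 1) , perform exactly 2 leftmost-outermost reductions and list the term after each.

Answer: after 2 steps: λ.0 ((λ.0 1) (0 (λ.λ.0 1))) ((λ.(λ.λ.0) (λ.λ.1 0)) (λ.λ.λ.0 1))

Reduction:
  start: (λ.λ.0 (1 0 (0 1)) ((λ.(λ.λ.0) (λ.λ.1 0)) (λ.2))) (λ.λ.0 1)
  step 1: λ.0 ((λ.λ.0 1) 0 (0 (λ.λ.0 1))) ((λ.(λ.λ.0) (λ.λ.1 0)) (λ.λ.λ.0 1))
  step 2: λ.0 ((λ.0 1) (0 (λ.λ.0 1))) ((λ.(λ.λ.0) (λ.λ.1 0)) (λ.λ.λ.0 1))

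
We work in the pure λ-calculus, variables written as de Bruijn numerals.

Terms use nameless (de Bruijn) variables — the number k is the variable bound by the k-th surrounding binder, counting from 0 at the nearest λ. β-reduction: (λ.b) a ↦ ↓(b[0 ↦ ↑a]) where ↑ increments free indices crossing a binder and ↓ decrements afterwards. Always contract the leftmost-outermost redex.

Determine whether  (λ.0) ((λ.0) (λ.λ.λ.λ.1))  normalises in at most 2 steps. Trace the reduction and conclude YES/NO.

Answer: YES — reaches normal form λ.λ.λ.λ.1 in 2 ≤ 2 steps

Working:
  start: (λ.0) ((λ.0) (λ.λ.λ.λ.1))
  step 1: (λ.0) (λ.λ.λ.λ.1)
  step 2: λ.λ.λ.λ.1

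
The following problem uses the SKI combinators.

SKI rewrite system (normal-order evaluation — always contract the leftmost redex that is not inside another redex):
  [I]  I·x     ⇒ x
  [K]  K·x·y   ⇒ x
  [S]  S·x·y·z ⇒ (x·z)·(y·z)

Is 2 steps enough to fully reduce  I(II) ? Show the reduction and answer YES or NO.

Answer: YES — reaches normal form I in 2 ≤ 2 steps

Working:
  start: I(II)
  →1  II
  →2  I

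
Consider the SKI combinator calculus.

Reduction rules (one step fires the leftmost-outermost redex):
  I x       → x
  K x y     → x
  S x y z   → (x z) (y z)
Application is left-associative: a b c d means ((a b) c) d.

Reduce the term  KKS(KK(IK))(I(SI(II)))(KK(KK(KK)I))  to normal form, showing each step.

  start: KKS(KK(IK))(I(SI(II)))(KK(KK(KK)I))
  →1  K(KK(IK))(I(SI(II)))(KK(KK(KK)I))
  →2  KK(IK)(KK(KK(KK)I))
  →3  K(KK(KK(KK)I))
  →4  KK

Answer: normal form = KK  (in 4 steps)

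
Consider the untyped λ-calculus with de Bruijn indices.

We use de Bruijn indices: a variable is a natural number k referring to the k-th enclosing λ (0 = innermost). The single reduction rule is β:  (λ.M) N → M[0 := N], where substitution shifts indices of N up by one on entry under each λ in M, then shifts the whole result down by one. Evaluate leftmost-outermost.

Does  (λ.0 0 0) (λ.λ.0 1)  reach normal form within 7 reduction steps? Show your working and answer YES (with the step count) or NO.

Answer: YES — reaches normal form λ.0 (λ.λ.0 1) in 4 ≤ 7 steps

Working:
  start: (λ.0 0 0) (λ.λ.0 1)
  →1  (λ.λ.0 1) (λ.λ.0 1) (λ.λ.0 1)
  →2  (λ.0 (λ.λ.0 1)) (λ.λ.0 1)
  →3  (λ.λ.0 1) (λ.λ.0 1)
  →4  λ.0 (λ.λ.0 1)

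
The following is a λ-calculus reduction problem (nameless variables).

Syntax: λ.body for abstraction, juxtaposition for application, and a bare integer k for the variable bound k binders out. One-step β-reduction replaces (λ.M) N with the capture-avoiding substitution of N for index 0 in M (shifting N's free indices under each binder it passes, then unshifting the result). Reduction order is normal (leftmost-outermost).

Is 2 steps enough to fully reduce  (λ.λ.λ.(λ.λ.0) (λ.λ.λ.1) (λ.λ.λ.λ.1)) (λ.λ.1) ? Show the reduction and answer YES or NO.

Answer: NO — after 2 steps the term is λ.λ.(λ.0) (λ.λ.λ.λ.1), not yet normal

Reduction:
  start: (λ.λ.λ.(λ.λ.0) (λ.λ.λ.1) (λ.λ.λ.λ.1)) (λ.λ.1)
  step 1: λ.λ.(λ.λ.0) (λ.λ.λ.1) (λ.λ.λ.λ.1)
  step 2: λ.λ.(λ.0) (λ.λ.λ.λ.1)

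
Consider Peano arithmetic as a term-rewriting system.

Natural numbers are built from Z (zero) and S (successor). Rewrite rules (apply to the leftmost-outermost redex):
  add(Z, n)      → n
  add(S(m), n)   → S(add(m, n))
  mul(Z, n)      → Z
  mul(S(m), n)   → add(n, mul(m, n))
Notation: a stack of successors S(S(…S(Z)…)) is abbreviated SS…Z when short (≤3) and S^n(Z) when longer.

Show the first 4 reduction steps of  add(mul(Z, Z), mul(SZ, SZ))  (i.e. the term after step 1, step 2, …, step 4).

Answer: after 4 steps: S(add(Z, mul(Z, SZ)))

Derivation:
  start: add(mul(Z, Z), mul(SZ, SZ))
  →1  add(Z, mul(SZ, SZ))
  →2  mul(SZ, SZ)
  →3  add(SZ, mul(Z, SZ))
  →4  S(add(Z, mul(Z, SZ)))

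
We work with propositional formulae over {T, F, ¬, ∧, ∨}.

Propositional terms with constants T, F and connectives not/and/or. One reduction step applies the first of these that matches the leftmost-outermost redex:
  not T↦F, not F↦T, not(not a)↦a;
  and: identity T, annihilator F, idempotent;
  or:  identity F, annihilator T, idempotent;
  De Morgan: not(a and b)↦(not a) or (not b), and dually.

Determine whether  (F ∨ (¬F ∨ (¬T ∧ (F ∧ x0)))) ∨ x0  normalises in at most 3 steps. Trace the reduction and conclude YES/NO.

  start: (F ∨ (¬F ∨ (¬T ∧ (F ∧ x0)))) ∨ x0
  [1] (¬F ∨ (¬T ∧ (F ∧ x0))) ∨ x0
  [2] (T ∨ (¬T ∧ (F ∧ x0))) ∨ x0
  [3] T ∨ x0

Answer: NO — after 3 steps the term is T ∨ x0, not yet normal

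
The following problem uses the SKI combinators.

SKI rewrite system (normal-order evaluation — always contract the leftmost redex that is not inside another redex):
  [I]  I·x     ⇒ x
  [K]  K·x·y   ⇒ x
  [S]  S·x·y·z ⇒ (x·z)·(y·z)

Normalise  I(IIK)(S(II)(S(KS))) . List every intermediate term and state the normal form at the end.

Answer: normal form = K(SI(S(KS)))  (in 4 steps)

Reduction:
  start: I(IIK)(S(II)(S(KS)))
  step 1: IIK(S(II)(S(KS)))
  step 2: IK(S(II)(S(KS)))
  step 3: K(S(II)(S(KS)))
  step 4: K(SI(S(KS)))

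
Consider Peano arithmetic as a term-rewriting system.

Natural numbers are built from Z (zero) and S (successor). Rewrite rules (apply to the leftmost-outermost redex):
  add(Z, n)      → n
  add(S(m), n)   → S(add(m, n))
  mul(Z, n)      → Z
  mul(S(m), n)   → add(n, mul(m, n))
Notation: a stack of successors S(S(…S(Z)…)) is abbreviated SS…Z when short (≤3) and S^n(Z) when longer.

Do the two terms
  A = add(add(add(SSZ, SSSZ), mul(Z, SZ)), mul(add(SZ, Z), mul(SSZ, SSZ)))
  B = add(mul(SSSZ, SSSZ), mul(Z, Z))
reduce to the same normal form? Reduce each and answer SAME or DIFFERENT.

Term A:
  start: add(add(add(SSZ, SSSZ), mul(Z, SZ)), mul(add(SZ, Z), mul(SSZ, SSZ)))
  step 1: add(add(S(add(SZ, SSSZ)), mul(Z, SZ)), mul(add(SZ, Z), mul(SSZ, SSZ)))
  step 2: add(S(add(add(SZ, SSSZ), mul(Z, SZ))), mul(add(SZ, Z), mul(SSZ, SSZ)))
  step 3: S(add(add(add(SZ, SSSZ), mul(Z, SZ)), mul(add(SZ, Z), mul(SSZ, SSZ))))
  step 4: S(add(add(S(add(Z, SSSZ)), mul(Z, SZ)), mul(add(SZ, Z), mul(SSZ, SSZ))))
  step 5: S(add(S(add(add(Z, SSSZ), mul(Z, SZ))), mul(add(SZ, Z), mul(SSZ, SSZ))))
  step 6: S(S(add(add(add(Z, SSSZ), mul(Z, SZ)), mul(add(SZ, Z), mul(SSZ, SSZ)))))
  step 7: S(S(add(add(SSSZ, mul(Z, SZ)), mul(add(SZ, Z), mul(SSZ, SSZ)))))
  step 8: S(S(add(S(add(SSZ, mul(Z, SZ))), mul(add(SZ, Z), mul(SSZ, SSZ)))))
  step 9: S(S(S(add(add(SSZ, mul(Z, SZ)), mul(add(SZ, Z), mul(SSZ, SSZ))))))
  step 10: S(S(S(add(S(add(SZ, mul(Z, SZ))), mul(add(SZ, Z), mul(SSZ, SSZ))))))
  step 11: S(S(S(S(add(add(SZ, mul(Z, SZ)), mul(add(SZ, Z), mul(SSZ, SSZ)))))))
  step 12: S(S(S(S(add(S(add(Z, mul(Z, SZ))), mul(add(SZ, Z), mul(SSZ, SSZ)))))))
  step 13: S(S(S(S(S(add(add(Z, mul(Z, SZ)), mul(add(SZ, Z), mul(SSZ, SSZ))))))))
  step 14: S(S(S(S(S(add(mul(Z, SZ), mul(add(SZ, Z), mul(SSZ, SSZ))))))))
  step 15: S(S(S(S(S(add(Z, mul(add(SZ, Z), mul(SSZ, SSZ))))))))
  step 16: S(S(S(S(S(mul(add(SZ, Z), mul(SSZ, SSZ)))))))
  step 17: S(S(S(S(S(mul(S(add(Z, Z)), mul(SSZ, SSZ)))))))
  step 18: S(S(S(S(S(add(mul(SSZ, SSZ), mul(add(Z, Z), mul(SSZ, SSZ))))))))
  step 19: S(S(S(S(S(add(add(SSZ, mul(SZ, SSZ)), mul(add(Z, Z), mul(SSZ, SSZ))))))))
  step 20: S(S(S(S(S(add(S(add(SZ, mul(SZ, SSZ))), mul(add(Z, Z), mul(SSZ, SSZ))))))))
  step 21: S(S(S(S(S(S(add(add(SZ, mul(SZ, SSZ)), mul(add(Z, Z), mul(SSZ, SSZ)))))))))
  step 22: S(S(S(S(S(S(add(S(add(Z, mul(SZ, SSZ))), mul(add(Z, Z), mul(SSZ, SSZ)))))))))
  step 23: S(S(S(S(S(S(S(add(add(Z, mul(SZ, SSZ)), mul(add(Z, Z), mul(SSZ, SSZ))))))))))
  step 24: S(S(S(S(S(S(S(add(mul(SZ, SSZ), mul(add(Z, Z), mul(SSZ, SSZ))))))))))
  step 25: S(S(S(S(S(S(S(add(add(SSZ, mul(Z, SSZ)), mul(add(Z, Z), mul(SSZ, SSZ))))))))))
  step 26: S(S(S(S(S(S(S(add(S(add(SZ, mul(Z, SSZ))), mul(add(Z, Z), mul(SSZ, SSZ))))))))))
  step 27: S(S(S(S(S(S(S(S(add(add(SZ, mul(Z, SSZ)), mul(add(Z, Z), mul(SSZ, SSZ)))))))))))
  step 28: S(S(S(S(S(S(S(S(add(S(add(Z, mul(Z, SSZ))), mul(add(Z, Z), mul(SSZ, SSZ)))))))))))
  step 29: S(S(S(S(S(S(S(S(S(add(add(Z, mul(Z, SSZ)), mul(add(Z, Z), mul(SSZ, SSZ))))))))))))
  step 30: S(S(S(S(S(S(S(S(S(add(mul(Z, SSZ), mul(add(Z, Z), mul(SSZ, SSZ))))))))))))
  step 31: S(S(S(S(S(S(S(S(S(add(Z, mul(add(Z, Z), mul(SSZ, SSZ))))))))))))
  step 32: S(S(S(S(S(S(S(S(S(mul(add(Z, Z), mul(SSZ, SSZ)))))))))))
  step 33: S(S(S(S(S(S(S(S(S(mul(Z, mul(SSZ, SSZ)))))))))))
  step 34: S^9(Z)

Term B:
  start: add(mul(SSSZ, SSSZ), mul(Z, Z))
  step 1: add(add(SSSZ, mul(SSZ, SSSZ)), mul(Z, Z))
  step 2: add(S(add(SSZ, mul(SSZ, SSSZ))), mul(Z, Z))
  step 3: S(add(add(SSZ, mul(SSZ, SSSZ)), mul(Z, Z)))
  step 4: S(add(S(add(SZ, mul(SSZ, SSSZ))), mul(Z, Z)))
  step 5: S(S(add(add(SZ, mul(SSZ, SSSZ)), mul(Z, Z))))
  step 6: S(S(add(S(add(Z, mul(SSZ, SSSZ))), mul(Z, Z))))
  step 7: S(S(S(add(add(Z, mul(SSZ, SSSZ)), mul(Z, Z)))))
  step 8: S(S(S(add(mul(SSZ, SSSZ), mul(Z, Z)))))
  step 9: S(S(S(add(add(SSSZ, mul(SZ, SSSZ)), mul(Z, Z)))))
  step 10: S(S(S(add(S(add(SSZ, mul(SZ, SSSZ))), mul(Z, Z)))))
  step 11: S(S(S(S(add(add(SSZ, mul(SZ, SSSZ)), mul(Z, Z))))))
  step 12: S(S(S(S(add(S(add(SZ, mul(SZ, SSSZ))), mul(Z, Z))))))
  step 13: S(S(S(S(S(add(add(SZ, mul(SZ, SSSZ)), mul(Z, Z)))))))
  step 14: S(S(S(S(S(add(S(add(Z, mul(SZ, SSSZ))), mul(Z, Z)))))))
  step 15: S(S(S(S(S(S(add(add(Z, mul(SZ, SSSZ)), mul(Z, Z))))))))
  step 16: S(S(S(S(S(S(add(mul(SZ, SSSZ), mul(Z, Z))))))))
  step 17: S(S(S(S(S(S(add(add(SSSZ, mul(Z, SSSZ)), mul(Z, Z))))))))
  step 18: S(S(S(S(S(S(add(S(add(SSZ, mul(Z, SSSZ))), mul(Z, Z))))))))
  step 19: S(S(S(S(S(S(S(add(add(SSZ, mul(Z, SSSZ)), mul(Z, Z)))))))))
  step 20: S(S(S(S(S(S(S(add(S(add(SZ, mul(Z, SSSZ))), mul(Z, Z)))))))))
  step 21: S(S(S(S(S(S(S(S(add(add(SZ, mul(Z, SSSZ)), mul(Z, Z))))))))))
  step 22: S(S(S(S(S(S(S(S(add(S(add(Z, mul(Z, SSSZ))), mul(Z, Z))))))))))
  step 23: S(S(S(S(S(S(S(S(S(add(add(Z, mul(Z, SSSZ)), mul(Z, Z)))))))))))
  step 24: S(S(S(S(S(S(S(S(S(add(mul(Z, SSSZ), mul(Z, Z)))))))))))
  step 25: S(S(S(S(S(S(S(S(S(add(Z, mul(Z, Z)))))))))))
  step 26: S(S(S(S(S(S(S(S(S(mul(Z, Z))))))))))
  step 27: S^9(Z)

Answer: SAME — A ⇓ S^9(Z), B ⇓ S^9(Z)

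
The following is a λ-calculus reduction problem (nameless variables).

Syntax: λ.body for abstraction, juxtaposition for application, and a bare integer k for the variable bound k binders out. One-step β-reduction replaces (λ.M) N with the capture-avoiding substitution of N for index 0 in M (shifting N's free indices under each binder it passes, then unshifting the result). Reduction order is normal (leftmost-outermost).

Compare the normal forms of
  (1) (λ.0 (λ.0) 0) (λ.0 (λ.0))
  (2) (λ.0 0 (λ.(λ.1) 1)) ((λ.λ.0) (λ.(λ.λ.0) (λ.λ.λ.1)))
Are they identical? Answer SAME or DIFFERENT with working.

Answer: DIFFERENT — A ⇓ λ.0 (λ.0), B ⇓ λ.0

Derivation:
Term A:
  start: (λ.0 (λ.0) 0) (λ.0 (λ.0))
  [1] (λ.0 (λ.0)) (λ.0) (λ.0 (λ.0))
  [2] (λ.0) (λ.0) (λ.0 (λ.0))
  [3] (λ.0) (λ.0 (λ.0))
  [4] λ.0 (λ.0)

Term B:
  start: (λ.0 0 (λ.(λ.1) 1)) ((λ.λ.0) (λ.(λ.λ.0) (λ.λ.λ.1)))
  [1] (λ.λ.0) (λ.(λ.λ.0) (λ.λ.λ.1)) ((λ.λ.0) (λ.(λ.λ.0) (λ.λ.λ.1))) (λ.(λ.1) ((λ.λ.0) (λ.(λ.λ.0) (λ.λ.λ.1))))
  [2] (λ.0) ((λ.λ.0) (λ.(λ.λ.0) (λ.λ.λ.1))) (λ.(λ.1) ((λ.λ.0) (λ.(λ.λ.0) (λ.λ.λ.1))))
  [3] (λ.λ.0) (λ.(λ.λ.0) (λ.λ.λ.1)) (λ.(λ.1) ((λ.λ.0) (λ.(λ.λ.0) (λ.λ.λ.1))))
  [4] (λ.0) (λ.(λ.1) ((λ.λ.0) (λ.(λ.λ.0) (λ.λ.λ.1))))
  [5] λ.(λ.1) ((λ.λ.0) (λ.(λ.λ.0) (λ.λ.λ.1)))
  [6] λ.0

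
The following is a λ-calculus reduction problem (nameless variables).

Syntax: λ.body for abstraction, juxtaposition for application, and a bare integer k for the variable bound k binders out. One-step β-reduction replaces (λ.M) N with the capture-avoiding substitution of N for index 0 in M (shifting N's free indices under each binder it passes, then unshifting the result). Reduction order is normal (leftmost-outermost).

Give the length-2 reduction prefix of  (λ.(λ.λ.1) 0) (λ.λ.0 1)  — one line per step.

  start: (λ.(λ.λ.1) 0) (λ.λ.0 1)
  [1] (λ.λ.1) (λ.λ.0 1)
  [2] λ.λ.λ.0 1

Answer: after 2 steps: λ.λ.λ.0 1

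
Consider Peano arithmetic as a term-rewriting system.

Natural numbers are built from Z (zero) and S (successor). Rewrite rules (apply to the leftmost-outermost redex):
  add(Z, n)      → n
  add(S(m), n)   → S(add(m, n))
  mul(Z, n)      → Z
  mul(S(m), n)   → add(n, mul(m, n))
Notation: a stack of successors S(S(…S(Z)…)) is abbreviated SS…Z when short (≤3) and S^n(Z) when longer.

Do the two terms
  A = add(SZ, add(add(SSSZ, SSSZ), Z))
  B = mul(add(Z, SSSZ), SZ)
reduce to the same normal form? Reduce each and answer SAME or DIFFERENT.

Term A:
  start: add(SZ, add(add(SSSZ, SSSZ), Z))
  [1] S(add(Z, add(add(SSSZ, SSSZ), Z)))
  [2] S(add(add(SSSZ, SSSZ), Z))
  [3] S(add(S(add(SSZ, SSSZ)), Z))
  [4] S(S(add(add(SSZ, SSSZ), Z)))
  [5] S(S(add(S(add(SZ, SSSZ)), Z)))
  [6] S(S(S(add(add(SZ, SSSZ), Z))))
  [7] S(S(S(add(S(add(Z, SSSZ)), Z))))
  [8] S(S(S(S(add(add(Z, SSSZ), Z)))))
  [9] S(S(S(S(add(SSSZ, Z)))))
  [10] S(S(S(S(S(add(SSZ, Z))))))
  [11] S(S(S(S(S(S(add(SZ, Z)))))))
  [12] S(S(S(S(S(S(S(add(Z, Z))))))))
  [13] S^7(Z)

Term B:
  start: mul(add(Z, SSSZ), SZ)
  [1] mul(SSSZ, SZ)
  [2] add(SZ, mul(SSZ, SZ))
  [3] S(add(Z, mul(SSZ, SZ)))
  [4] S(mul(SSZ, SZ))
  [5] S(add(SZ, mul(SZ, SZ)))
  [6] S(S(add(Z, mul(SZ, SZ))))
  [7] S(S(mul(SZ, SZ)))
  [8] S(S(add(SZ, mul(Z, SZ))))
  [9] S(S(S(add(Z, mul(Z, SZ)))))
  [10] S(S(S(mul(Z, SZ))))
  [11] SSSZ

Answer: DIFFERENT — A ⇓ S^7(Z), B ⇓ SSSZ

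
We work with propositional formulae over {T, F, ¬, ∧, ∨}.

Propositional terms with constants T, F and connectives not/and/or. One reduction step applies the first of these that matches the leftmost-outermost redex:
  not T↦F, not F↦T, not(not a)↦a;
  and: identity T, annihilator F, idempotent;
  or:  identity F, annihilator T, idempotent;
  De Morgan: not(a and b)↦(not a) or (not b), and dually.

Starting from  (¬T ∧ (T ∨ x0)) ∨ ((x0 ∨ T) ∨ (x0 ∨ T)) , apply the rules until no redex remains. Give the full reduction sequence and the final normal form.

Answer: normal form = T  (in 5 steps)

Working:
  start: (¬T ∧ (T ∨ x0)) ∨ ((x0 ∨ T) ∨ (x0 ∨ T))
  →1  (F ∧ (T ∨ x0)) ∨ ((x0 ∨ T) ∨ (x0 ∨ T))
  →2  F ∨ ((x0 ∨ T) ∨ (x0 ∨ T))
  →3  (x0 ∨ T) ∨ (x0 ∨ T)
  →4  x0 ∨ T
  →5  T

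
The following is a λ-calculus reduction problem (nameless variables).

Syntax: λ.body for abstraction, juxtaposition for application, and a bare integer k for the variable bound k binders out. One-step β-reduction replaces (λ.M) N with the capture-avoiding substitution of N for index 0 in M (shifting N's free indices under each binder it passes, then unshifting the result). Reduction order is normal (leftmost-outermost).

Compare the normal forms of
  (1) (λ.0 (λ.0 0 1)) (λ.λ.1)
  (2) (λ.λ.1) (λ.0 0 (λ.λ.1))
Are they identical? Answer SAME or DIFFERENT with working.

Term A:
  start: (λ.0 (λ.0 0 1)) (λ.λ.1)
  [1] (λ.λ.1) (λ.0 0 (λ.λ.1))
  [2] λ.λ.0 0 (λ.λ.1)

Term B:
  start: (λ.λ.1) (λ.0 0 (λ.λ.1))
  [1] λ.λ.0 0 (λ.λ.1)

Answer: SAME — A ⇓ λ.λ.0 0 (λ.λ.1), B ⇓ λ.λ.0 0 (λ.λ.1)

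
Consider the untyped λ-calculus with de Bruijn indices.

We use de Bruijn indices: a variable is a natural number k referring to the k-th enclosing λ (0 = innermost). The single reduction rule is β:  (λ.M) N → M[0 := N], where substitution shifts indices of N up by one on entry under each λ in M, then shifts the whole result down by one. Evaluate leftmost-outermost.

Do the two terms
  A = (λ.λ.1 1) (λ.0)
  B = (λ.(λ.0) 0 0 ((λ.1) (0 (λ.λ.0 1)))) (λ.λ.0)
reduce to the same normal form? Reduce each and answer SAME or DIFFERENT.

Answer: SAME — A ⇓ λ.λ.0, B ⇓ λ.λ.0

Derivation:
Term A:
  start: (λ.λ.1 1) (λ.0)
  step 1: λ.(λ.0) (λ.0)
  step 2: λ.λ.0

Term B:
  start: (λ.(λ.0) 0 0 ((λ.1) (0 (λ.λ.0 1)))) (λ.λ.0)
  step 1: (λ.0) (λ.λ.0) (λ.λ.0) ((λ.λ.λ.0) ((λ.λ.0) (λ.λ.0 1)))
  step 2: (λ.λ.0) (λ.λ.0) ((λ.λ.λ.0) ((λ.λ.0) (λ.λ.0 1)))
  step 3: (λ.0) ((λ.λ.λ.0) ((λ.λ.0) (λ.λ.0 1)))
  step 4: (λ.λ.λ.0) ((λ.λ.0) (λ.λ.0 1))
  step 5: λ.λ.0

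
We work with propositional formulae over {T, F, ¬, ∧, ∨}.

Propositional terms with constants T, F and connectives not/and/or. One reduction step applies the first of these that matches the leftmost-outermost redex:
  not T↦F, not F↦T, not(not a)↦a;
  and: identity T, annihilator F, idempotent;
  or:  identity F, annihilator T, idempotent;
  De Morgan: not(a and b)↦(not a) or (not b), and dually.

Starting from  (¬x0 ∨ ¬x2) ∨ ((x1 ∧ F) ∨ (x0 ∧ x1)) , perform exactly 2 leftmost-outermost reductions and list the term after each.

Answer: after 2 steps: (¬x0 ∨ ¬x2) ∨ (x0 ∧ x1)

Working:
  start: (¬x0 ∨ ¬x2) ∨ ((x1 ∧ F) ∨ (x0 ∧ x1))
  [1] (¬x0 ∨ ¬x2) ∨ (F ∨ (x0 ∧ x1))
  [2] (¬x0 ∨ ¬x2) ∨ (x0 ∧ x1)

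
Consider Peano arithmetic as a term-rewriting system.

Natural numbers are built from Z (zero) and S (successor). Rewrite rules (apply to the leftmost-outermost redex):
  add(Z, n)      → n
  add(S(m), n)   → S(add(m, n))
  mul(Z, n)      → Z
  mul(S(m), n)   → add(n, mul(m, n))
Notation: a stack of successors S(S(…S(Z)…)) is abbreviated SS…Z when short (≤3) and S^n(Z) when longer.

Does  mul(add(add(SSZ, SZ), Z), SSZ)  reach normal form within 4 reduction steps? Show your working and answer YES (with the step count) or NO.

Answer: NO — after 4 steps the term is S(add(SZ, mul(add(add(SZ, SZ), Z), SSZ))), not yet normal

Working:
  start: mul(add(add(SSZ, SZ), Z), SSZ)
  →1  mul(add(S(add(SZ, SZ)), Z), SSZ)
  →2  mul(S(add(add(SZ, SZ), Z)), SSZ)
  →3  add(SSZ, mul(add(add(SZ, SZ), Z), SSZ))
  →4  S(add(SZ, mul(add(add(SZ, SZ), Z), SSZ)))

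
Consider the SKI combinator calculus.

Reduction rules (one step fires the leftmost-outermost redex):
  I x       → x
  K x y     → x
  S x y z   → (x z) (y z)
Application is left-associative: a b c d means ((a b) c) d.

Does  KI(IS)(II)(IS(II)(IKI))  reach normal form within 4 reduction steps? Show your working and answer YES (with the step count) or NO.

  start: KI(IS)(II)(IS(II)(IKI))
  [1] I(II)(IS(II)(IKI))
  [2] II(IS(II)(IKI))
  [3] I(IS(II)(IKI))
  [4] IS(II)(IKI)

Answer: NO — after 4 steps the term is IS(II)(IKI), not yet normal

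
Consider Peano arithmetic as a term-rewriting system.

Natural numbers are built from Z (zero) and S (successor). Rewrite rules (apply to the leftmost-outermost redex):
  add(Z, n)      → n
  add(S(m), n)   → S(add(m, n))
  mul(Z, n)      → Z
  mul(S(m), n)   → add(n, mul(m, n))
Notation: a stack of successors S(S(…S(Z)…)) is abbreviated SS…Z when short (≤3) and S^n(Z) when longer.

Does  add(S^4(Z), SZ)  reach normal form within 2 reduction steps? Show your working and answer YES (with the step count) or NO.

  start: add(S^4(Z), SZ)
  [1] S(add(SSSZ, SZ))
  [2] S(S(add(SSZ, SZ)))

Answer: NO — after 2 steps the term is S(S(add(SSZ, SZ))), not yet normal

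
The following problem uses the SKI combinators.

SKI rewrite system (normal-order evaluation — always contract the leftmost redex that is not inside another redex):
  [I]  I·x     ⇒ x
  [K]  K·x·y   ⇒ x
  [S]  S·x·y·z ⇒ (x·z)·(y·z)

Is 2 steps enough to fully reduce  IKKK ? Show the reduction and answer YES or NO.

  start: IKKK
  step 1: KKK
  step 2: K

Answer: YES — reaches normal form K in 2 ≤ 2 steps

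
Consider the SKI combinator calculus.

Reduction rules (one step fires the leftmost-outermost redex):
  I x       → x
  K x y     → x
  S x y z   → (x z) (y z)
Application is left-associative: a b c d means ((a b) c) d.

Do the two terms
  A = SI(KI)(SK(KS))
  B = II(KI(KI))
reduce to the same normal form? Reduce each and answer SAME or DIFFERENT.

Term A:
  start: SI(KI)(SK(KS))
  [1] I(SK(KS))(KI(SK(KS)))
  [2] SK(KS)(KI(SK(KS)))
  [3] K(KI(SK(KS)))(KS(KI(SK(KS))))
  [4] KI(SK(KS))
  [5] I

Term B:
  start: II(KI(KI))
  [1] I(KI(KI))
  [2] KI(KI)
  [3] I

Answer: SAME — A ⇓ I, B ⇓ I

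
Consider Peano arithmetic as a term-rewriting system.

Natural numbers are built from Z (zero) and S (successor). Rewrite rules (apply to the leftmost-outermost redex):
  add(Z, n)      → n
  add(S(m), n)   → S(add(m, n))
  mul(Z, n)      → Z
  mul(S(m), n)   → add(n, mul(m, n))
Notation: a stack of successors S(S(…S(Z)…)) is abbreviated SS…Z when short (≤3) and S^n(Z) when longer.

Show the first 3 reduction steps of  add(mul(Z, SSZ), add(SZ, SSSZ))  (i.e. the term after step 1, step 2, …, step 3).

  start: add(mul(Z, SSZ), add(SZ, SSSZ))
  [1] add(Z, add(SZ, SSSZ))
  [2] add(SZ, SSSZ)
  [3] S(add(Z, SSSZ))

Answer: after 3 steps: S(add(Z, SSSZ))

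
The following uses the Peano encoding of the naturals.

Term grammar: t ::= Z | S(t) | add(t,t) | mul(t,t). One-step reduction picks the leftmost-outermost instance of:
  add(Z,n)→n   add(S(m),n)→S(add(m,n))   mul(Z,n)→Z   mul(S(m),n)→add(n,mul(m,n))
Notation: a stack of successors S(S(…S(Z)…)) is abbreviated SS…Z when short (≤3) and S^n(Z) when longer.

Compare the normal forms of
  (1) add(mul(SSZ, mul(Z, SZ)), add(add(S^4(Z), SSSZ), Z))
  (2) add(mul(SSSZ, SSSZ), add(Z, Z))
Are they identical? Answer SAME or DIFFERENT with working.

Term A:
  start: add(mul(SSZ, mul(Z, SZ)), add(add(S^4(Z), SSSZ), Z))
  step 1: add(add(mul(Z, SZ), mul(SZ, mul(Z, SZ))), add(add(S^4(Z), SSSZ), Z))
  step 2: add(add(Z, mul(SZ, mul(Z, SZ))), add(add(S^4(Z), SSSZ), Z))
  step 3: add(mul(SZ, mul(Z, SZ)), add(add(S^4(Z), SSSZ), Z))
  step 4: add(add(mul(Z, SZ), mul(Z, mul(Z, SZ))), add(add(S^4(Z), SSSZ), Z))
  step 5: add(add(Z, mul(Z, mul(Z, SZ))), add(add(S^4(Z), SSSZ), Z))
  step 6: add(mul(Z, mul(Z, SZ)), add(add(S^4(Z), SSSZ), Z))
  step 7: add(Z, add(add(S^4(Z), SSSZ), Z))
  step 8: add(add(S^4(Z), SSSZ), Z)
  step 9: add(S(add(SSSZ, SSSZ)), Z)
  step 10: S(add(add(SSSZ, SSSZ), Z))
  step 11: S(add(S(add(SSZ, SSSZ)), Z))
  step 12: S(S(add(add(SSZ, SSSZ), Z)))
  step 13: S(S(add(S(add(SZ, SSSZ)), Z)))
  step 14: S(S(S(add(add(SZ, SSSZ), Z))))
  step 15: S(S(S(add(S(add(Z, SSSZ)), Z))))
  step 16: S(S(S(S(add(add(Z, SSSZ), Z)))))
  step 17: S(S(S(S(add(SSSZ, Z)))))
  step 18: S(S(S(S(S(add(SSZ, Z))))))
  step 19: S(S(S(S(S(S(add(SZ, Z)))))))
  step 20: S(S(S(S(S(S(S(add(Z, Z))))))))
  step 21: S^7(Z)

Term B:
  start: add(mul(SSSZ, SSSZ), add(Z, Z))
  step 1: add(add(SSSZ, mul(SSZ, SSSZ)), add(Z, Z))
  step 2: add(S(add(SSZ, mul(SSZ, SSSZ))), add(Z, Z))
  step 3: S(add(add(SSZ, mul(SSZ, SSSZ)), add(Z, Z)))
  step 4: S(add(S(add(SZ, mul(SSZ, SSSZ))), add(Z, Z)))
  step 5: S(S(add(add(SZ, mul(SSZ, SSSZ)), add(Z, Z))))
  step 6: S(S(add(S(add(Z, mul(SSZ, SSSZ))), add(Z, Z))))
  step 7: S(S(S(add(add(Z, mul(SSZ, SSSZ)), add(Z, Z)))))
  step 8: S(S(S(add(mul(SSZ, SSSZ), add(Z, Z)))))
  step 9: S(S(S(add(add(SSSZ, mul(SZ, SSSZ)), add(Z, Z)))))
  step 10: S(S(S(add(S(add(SSZ, mul(SZ, SSSZ))), add(Z, Z)))))
  step 11: S(S(S(S(add(add(SSZ, mul(SZ, SSSZ)), add(Z, Z))))))
  step 12: S(S(S(S(add(S(add(SZ, mul(SZ, SSSZ))), add(Z, Z))))))
  step 13: S(S(S(S(S(add(add(SZ, mul(SZ, SSSZ)), add(Z, Z)))))))
  step 14: S(S(S(S(S(add(S(add(Z, mul(SZ, SSSZ))), add(Z, Z)))))))
  step 15: S(S(S(S(S(S(add(add(Z, mul(SZ, SSSZ)), add(Z, Z))))))))
  step 16: S(S(S(S(S(S(add(mul(SZ, SSSZ), add(Z, Z))))))))
  step 17: S(S(S(S(S(S(add(add(SSSZ, mul(Z, SSSZ)), add(Z, Z))))))))
  step 18: S(S(S(S(S(S(add(S(add(SSZ, mul(Z, SSSZ))), add(Z, Z))))))))
  step 19: S(S(S(S(S(S(S(add(add(SSZ, mul(Z, SSSZ)), add(Z, Z)))))))))
  step 20: S(S(S(S(S(S(S(add(S(add(SZ, mul(Z, SSSZ))), add(Z, Z)))))))))
  step 21: S(S(S(S(S(S(S(S(add(add(SZ, mul(Z, SSSZ)), add(Z, Z))))))))))
  step 22: S(S(S(S(S(S(S(S(add(S(add(Z, mul(Z, SSSZ))), add(Z, Z))))))))))
  step 23: S(S(S(S(S(S(S(S(S(add(add(Z, mul(Z, SSSZ)), add(Z, Z)))))))))))
  step 24: S(S(S(S(S(S(S(S(S(add(mul(Z, SSSZ), add(Z, Z)))))))))))
  step 25: S(S(S(S(S(S(S(S(S(add(Z, add(Z, Z)))))))))))
  step 26: S(S(S(S(S(S(S(S(S(add(Z, Z))))))))))
  step 27: S^9(Z)

Answer: DIFFERENT — A ⇓ S^7(Z), B ⇓ S^9(Z)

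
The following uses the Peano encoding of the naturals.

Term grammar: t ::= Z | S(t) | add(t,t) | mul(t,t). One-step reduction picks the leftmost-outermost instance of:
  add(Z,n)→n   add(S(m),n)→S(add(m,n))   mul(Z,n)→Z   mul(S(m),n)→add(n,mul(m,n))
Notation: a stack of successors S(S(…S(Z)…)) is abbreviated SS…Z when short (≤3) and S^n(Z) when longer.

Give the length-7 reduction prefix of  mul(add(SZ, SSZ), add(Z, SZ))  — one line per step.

  start: mul(add(SZ, SSZ), add(Z, SZ))
  [1] mul(S(add(Z, SSZ)), add(Z, SZ))
  [2] add(add(Z, SZ), mul(add(Z, SSZ), add(Z, SZ)))
  [3] add(SZ, mul(add(Z, SSZ), add(Z, SZ)))
  [4] S(add(Z, mul(add(Z, SSZ), add(Z, SZ))))
  [5] S(mul(add(Z, SSZ), add(Z, SZ)))
  [6] S(mul(SSZ, add(Z, SZ)))
  [7] S(add(add(Z, SZ), mul(SZ, add(Z, SZ))))

Answer: after 7 steps: S(add(add(Z, SZ), mul(SZ, add(Z, SZ))))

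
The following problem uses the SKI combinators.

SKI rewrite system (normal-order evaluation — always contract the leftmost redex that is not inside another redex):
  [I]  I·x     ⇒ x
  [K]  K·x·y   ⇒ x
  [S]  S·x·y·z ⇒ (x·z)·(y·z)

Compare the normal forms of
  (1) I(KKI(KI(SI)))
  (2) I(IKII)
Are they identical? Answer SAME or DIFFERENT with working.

Answer: DIFFERENT — A ⇓ KI, B ⇓ I

Reduction:
Term A:
  start: I(KKI(KI(SI)))
  step 1: KKI(KI(SI))
  step 2: K(KI(SI))
  step 3: KI

Term B:
  start: I(IKII)
  step 1: IKII
  step 2: KII
  step 3: I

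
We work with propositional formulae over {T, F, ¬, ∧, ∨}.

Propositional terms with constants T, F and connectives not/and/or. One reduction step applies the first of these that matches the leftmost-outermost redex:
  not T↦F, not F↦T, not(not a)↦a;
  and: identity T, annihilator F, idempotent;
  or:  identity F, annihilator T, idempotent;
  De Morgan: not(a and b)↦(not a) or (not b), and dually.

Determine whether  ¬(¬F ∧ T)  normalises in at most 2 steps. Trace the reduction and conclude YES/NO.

  start: ¬(¬F ∧ T)
  step 1: ¬¬F ∨ ¬T
  step 2: F ∨ ¬T

Answer: NO — after 2 steps the term is F ∨ ¬T, not yet normal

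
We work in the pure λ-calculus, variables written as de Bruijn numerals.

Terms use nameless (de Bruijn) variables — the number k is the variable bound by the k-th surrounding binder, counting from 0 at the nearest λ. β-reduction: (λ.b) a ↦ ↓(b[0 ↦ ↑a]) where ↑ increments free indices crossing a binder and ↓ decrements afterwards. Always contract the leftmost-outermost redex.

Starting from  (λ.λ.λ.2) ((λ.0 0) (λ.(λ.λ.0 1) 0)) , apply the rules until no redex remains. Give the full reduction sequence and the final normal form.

  start: (λ.λ.λ.2) ((λ.0 0) (λ.(λ.λ.0 1) 0))
  step 1: λ.λ.(λ.0 0) (λ.(λ.λ.0 1) 0)
  step 2: λ.λ.(λ.(λ.λ.0 1) 0) (λ.(λ.λ.0 1) 0)
  step 3: λ.λ.(λ.λ.0 1) (λ.(λ.λ.0 1) 0)
  step 4: λ.λ.λ.0 (λ.(λ.λ.0 1) 0)
  step 5: λ.λ.λ.0 (λ.λ.0 1)

Answer: normal form = λ.λ.λ.0 (λ.λ.0 1)  (in 5 steps)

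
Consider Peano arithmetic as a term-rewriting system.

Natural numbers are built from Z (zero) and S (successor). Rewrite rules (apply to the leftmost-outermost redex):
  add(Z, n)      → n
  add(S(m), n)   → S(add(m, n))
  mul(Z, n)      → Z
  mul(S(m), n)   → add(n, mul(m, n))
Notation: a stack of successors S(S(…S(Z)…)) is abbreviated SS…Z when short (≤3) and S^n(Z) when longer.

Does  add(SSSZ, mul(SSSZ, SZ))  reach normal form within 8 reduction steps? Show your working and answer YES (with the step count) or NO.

  start: add(SSSZ, mul(SSSZ, SZ))
  →1  S(add(SSZ, mul(SSSZ, SZ)))
  →2  S(S(add(SZ, mul(SSSZ, SZ))))
  →3  S(S(S(add(Z, mul(SSSZ, SZ)))))
  →4  S(S(S(mul(SSSZ, SZ))))
  →5  S(S(S(add(SZ, mul(SSZ, SZ)))))
  →6  S(S(S(S(add(Z, mul(SSZ, SZ))))))
  →7  S(S(S(S(mul(SSZ, SZ)))))
  →8  S(S(S(S(add(SZ, mul(SZ, SZ))))))

Answer: NO — after 8 steps the term is S(S(S(S(add(SZ, mul(SZ, SZ)))))), not yet normal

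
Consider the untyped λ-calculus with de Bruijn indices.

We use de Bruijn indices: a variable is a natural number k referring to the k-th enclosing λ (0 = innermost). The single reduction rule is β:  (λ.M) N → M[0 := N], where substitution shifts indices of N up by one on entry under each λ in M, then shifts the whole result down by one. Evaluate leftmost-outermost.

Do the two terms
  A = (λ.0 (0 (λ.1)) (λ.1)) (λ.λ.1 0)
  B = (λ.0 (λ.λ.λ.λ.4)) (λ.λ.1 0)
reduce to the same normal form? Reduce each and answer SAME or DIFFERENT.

Answer: DIFFERENT — A ⇓ λ.λ.1 0, B ⇓ λ.λ.λ.λ.λ.λ.1 0

Working:
Term A:
  start: (λ.0 (0 (λ.1)) (λ.1)) (λ.λ.1 0)
  →1  (λ.λ.1 0) ((λ.λ.1 0) (λ.λ.λ.1 0)) (λ.λ.λ.1 0)
  →2  (λ.(λ.λ.1 0) (λ.λ.λ.1 0) 0) (λ.λ.λ.1 0)
  →3  (λ.λ.1 0) (λ.λ.λ.1 0) (λ.λ.λ.1 0)
  →4  (λ.(λ.λ.λ.1 0) 0) (λ.λ.λ.1 0)
  →5  (λ.λ.λ.1 0) (λ.λ.λ.1 0)
  →6  λ.λ.1 0

Term B:
  start: (λ.0 (λ.λ.λ.λ.4)) (λ.λ.1 0)
  →1  (λ.λ.1 0) (λ.λ.λ.λ.λ.λ.1 0)
  →2  λ.(λ.λ.λ.λ.λ.λ.1 0) 0
  →3  λ.λ.λ.λ.λ.λ.1 0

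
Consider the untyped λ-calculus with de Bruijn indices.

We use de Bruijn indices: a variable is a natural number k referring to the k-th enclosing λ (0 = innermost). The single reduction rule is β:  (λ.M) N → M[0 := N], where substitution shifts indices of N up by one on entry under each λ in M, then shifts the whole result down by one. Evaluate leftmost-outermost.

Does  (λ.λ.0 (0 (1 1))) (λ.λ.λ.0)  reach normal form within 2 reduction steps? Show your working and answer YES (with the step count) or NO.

  start: (λ.λ.0 (0 (1 1))) (λ.λ.λ.0)
  [1] λ.0 (0 ((λ.λ.λ.0) (λ.λ.λ.0)))
  [2] λ.0 (0 (λ.λ.0))

Answer: YES — reaches normal form λ.0 (0 (λ.λ.0)) in 2 ≤ 2 steps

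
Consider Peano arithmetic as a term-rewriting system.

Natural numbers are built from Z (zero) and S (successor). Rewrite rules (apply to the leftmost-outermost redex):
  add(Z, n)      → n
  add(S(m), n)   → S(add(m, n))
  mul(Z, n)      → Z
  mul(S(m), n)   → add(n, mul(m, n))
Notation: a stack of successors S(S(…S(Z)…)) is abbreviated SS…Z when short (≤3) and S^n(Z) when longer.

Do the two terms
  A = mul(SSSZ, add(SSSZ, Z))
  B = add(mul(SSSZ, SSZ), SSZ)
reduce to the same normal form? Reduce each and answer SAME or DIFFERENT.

Answer: DIFFERENT — A ⇓ S^9(Z), B ⇓ S^8(Z)

Derivation:
Term A:
  start: mul(SSSZ, add(SSSZ, Z))
  step 1: add(add(SSSZ, Z), mul(SSZ, add(SSSZ, Z)))
  step 2: add(S(add(SSZ, Z)), mul(SSZ, add(SSSZ, Z)))
  step 3: S(add(add(SSZ, Z), mul(SSZ, add(SSSZ, Z))))
  step 4: S(add(S(add(SZ, Z)), mul(SSZ, add(SSSZ, Z))))
  step 5: S(S(add(add(SZ, Z), mul(SSZ, add(SSSZ, Z)))))
  step 6: S(S(add(S(add(Z, Z)), mul(SSZ, add(SSSZ, Z)))))
  step 7: S(S(S(add(add(Z, Z), mul(SSZ, add(SSSZ, Z))))))
  step 8: S(S(S(add(Z, mul(SSZ, add(SSSZ, Z))))))
  step 9: S(S(S(mul(SSZ, add(SSSZ, Z)))))
  step 10: S(S(S(add(add(SSSZ, Z), mul(SZ, add(SSSZ, Z))))))
  step 11: S(S(S(add(S(add(SSZ, Z)), mul(SZ, add(SSSZ, Z))))))
  step 12: S(S(S(S(add(add(SSZ, Z), mul(SZ, add(SSSZ, Z)))))))
  step 13: S(S(S(S(add(S(add(SZ, Z)), mul(SZ, add(SSSZ, Z)))))))
  step 14: S(S(S(S(S(add(add(SZ, Z), mul(SZ, add(SSSZ, Z))))))))
  step 15: S(S(S(S(S(add(S(add(Z, Z)), mul(SZ, add(SSSZ, Z))))))))
  step 16: S(S(S(S(S(S(add(add(Z, Z), mul(SZ, add(SSSZ, Z)))))))))
  step 17: S(S(S(S(S(S(add(Z, mul(SZ, add(SSSZ, Z)))))))))
  step 18: S(S(S(S(S(S(mul(SZ, add(SSSZ, Z))))))))
  step 19: S(S(S(S(S(S(add(add(SSSZ, Z), mul(Z, add(SSSZ, Z)))))))))
  step 20: S(S(S(S(S(S(add(S(add(SSZ, Z)), mul(Z, add(SSSZ, Z)))))))))
  step 21: S(S(S(S(S(S(S(add(add(SSZ, Z), mul(Z, add(SSSZ, Z))))))))))
  step 22: S(S(S(S(S(S(S(add(S(add(SZ, Z)), mul(Z, add(SSSZ, Z))))))))))
  step 23: S(S(S(S(S(S(S(S(add(add(SZ, Z), mul(Z, add(SSSZ, Z)))))))))))
  step 24: S(S(S(S(S(S(S(S(add(S(add(Z, Z)), mul(Z, add(SSSZ, Z)))))))))))
  step 25: S(S(S(S(S(S(S(S(S(add(add(Z, Z), mul(Z, add(SSSZ, Z))))))))))))
  step 26: S(S(S(S(S(S(S(S(S(add(Z, mul(Z, add(SSSZ, Z))))))))))))
  step 27: S(S(S(S(S(S(S(S(S(mul(Z, add(SSSZ, Z)))))))))))
  step 28: S^9(Z)

Term B:
  start: add(mul(SSSZ, SSZ), SSZ)
  step 1: add(add(SSZ, mul(SSZ, SSZ)), SSZ)
  step 2: add(S(add(SZ, mul(SSZ, SSZ))), SSZ)
  step 3: S(add(add(SZ, mul(SSZ, SSZ)), SSZ))
  step 4: S(add(S(add(Z, mul(SSZ, SSZ))), SSZ))
  step 5: S(S(add(add(Z, mul(SSZ, SSZ)), SSZ)))
  step 6: S(S(add(mul(SSZ, SSZ), SSZ)))
  step 7: S(S(add(add(SSZ, mul(SZ, SSZ)), SSZ)))
  step 8: S(S(add(S(add(SZ, mul(SZ, SSZ))), SSZ)))
  step 9: S(S(S(add(add(SZ, mul(SZ, SSZ)), SSZ))))
  step 10: S(S(S(add(S(add(Z, mul(SZ, SSZ))), SSZ))))
  step 11: S(S(S(S(add(add(Z, mul(SZ, SSZ)), SSZ)))))
  step 12: S(S(S(S(add(mul(SZ, SSZ), SSZ)))))
  step 13: S(S(S(S(add(add(SSZ, mul(Z, SSZ)), SSZ)))))
  step 14: S(S(S(S(add(S(add(SZ, mul(Z, SSZ))), SSZ)))))
  step 15: S(S(S(S(S(add(add(SZ, mul(Z, SSZ)), SSZ))))))
  step 16: S(S(S(S(S(add(S(add(Z, mul(Z, SSZ))), SSZ))))))
  step 17: S(S(S(S(S(S(add(add(Z, mul(Z, SSZ)), SSZ)))))))
  step 18: S(S(S(S(S(S(add(mul(Z, SSZ), SSZ)))))))
  step 19: S(S(S(S(S(S(add(Z, SSZ)))))))
  step 20: S^8(Z)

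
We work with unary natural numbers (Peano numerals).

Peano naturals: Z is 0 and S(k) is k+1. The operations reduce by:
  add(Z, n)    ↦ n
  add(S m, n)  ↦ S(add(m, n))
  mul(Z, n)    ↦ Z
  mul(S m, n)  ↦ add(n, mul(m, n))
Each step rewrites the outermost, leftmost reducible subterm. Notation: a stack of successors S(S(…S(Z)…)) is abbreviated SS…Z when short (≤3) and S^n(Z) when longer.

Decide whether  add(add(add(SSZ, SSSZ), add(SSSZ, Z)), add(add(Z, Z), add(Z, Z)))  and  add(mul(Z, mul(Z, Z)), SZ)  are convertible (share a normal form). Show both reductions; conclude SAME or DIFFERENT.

Term A:
  start: add(add(add(SSZ, SSSZ), add(SSSZ, Z)), add(add(Z, Z), add(Z, Z)))
  [1] add(add(S(add(SZ, SSSZ)), add(SSSZ, Z)), add(add(Z, Z), add(Z, Z)))
  [2] add(S(add(add(SZ, SSSZ), add(SSSZ, Z))), add(add(Z, Z), add(Z, Z)))
  [3] S(add(add(add(SZ, SSSZ), add(SSSZ, Z)), add(add(Z, Z), add(Z, Z))))
  [4] S(add(add(S(add(Z, SSSZ)), add(SSSZ, Z)), add(add(Z, Z), add(Z, Z))))
  [5] S(add(S(add(add(Z, SSSZ), add(SSSZ, Z))), add(add(Z, Z), add(Z, Z))))
  [6] S(S(add(add(add(Z, SSSZ), add(SSSZ, Z)), add(add(Z, Z), add(Z, Z)))))
  [7] S(S(add(add(SSSZ, add(SSSZ, Z)), add(add(Z, Z), add(Z, Z)))))
  [8] S(S(add(S(add(SSZ, add(SSSZ, Z))), add(add(Z, Z), add(Z, Z)))))
  [9] S(S(S(add(add(SSZ, add(SSSZ, Z)), add(add(Z, Z), add(Z, Z))))))
  [10] S(S(S(add(S(add(SZ, add(SSSZ, Z))), add(add(Z, Z), add(Z, Z))))))
  [11] S(S(S(S(add(add(SZ, add(SSSZ, Z)), add(add(Z, Z), add(Z, Z)))))))
  [12] S(S(S(S(add(S(add(Z, add(SSSZ, Z))), add(add(Z, Z), add(Z, Z)))))))
  [13] S(S(S(S(S(add(add(Z, add(SSSZ, Z)), add(add(Z, Z), add(Z, Z))))))))
  [14] S(S(S(S(S(add(add(SSSZ, Z), add(add(Z, Z), add(Z, Z))))))))
  [15] S(S(S(S(S(add(S(add(SSZ, Z)), add(add(Z, Z), add(Z, Z))))))))
  [16] S(S(S(S(S(S(add(add(SSZ, Z), add(add(Z, Z), add(Z, Z)))))))))
  [17] S(S(S(S(S(S(add(S(add(SZ, Z)), add(add(Z, Z), add(Z, Z)))))))))
  [18] S(S(S(S(S(S(S(add(add(SZ, Z), add(add(Z, Z), add(Z, Z))))))))))
  [19] S(S(S(S(S(S(S(add(S(add(Z, Z)), add(add(Z, Z), add(Z, Z))))))))))
  [20] S(S(S(S(S(S(S(S(add(add(Z, Z), add(add(Z, Z), add(Z, Z)))))))))))
  [21] S(S(S(S(S(S(S(S(add(Z, add(add(Z, Z), add(Z, Z)))))))))))
  [22] S(S(S(S(S(S(S(S(add(add(Z, Z), add(Z, Z))))))))))
  [23] S(S(S(S(S(S(S(S(add(Z, add(Z, Z))))))))))
  [24] S(S(S(S(S(S(S(S(add(Z, Z)))))))))
  [25] S^8(Z)

Term B:
  start: add(mul(Z, mul(Z, Z)), SZ)
  [1] add(Z, SZ)
  [2] SZ

Answer: DIFFERENT — A ⇓ S^8(Z), B ⇓ SZ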